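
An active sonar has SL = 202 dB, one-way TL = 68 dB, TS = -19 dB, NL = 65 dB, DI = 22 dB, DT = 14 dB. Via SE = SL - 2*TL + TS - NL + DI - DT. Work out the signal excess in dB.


-10 dB


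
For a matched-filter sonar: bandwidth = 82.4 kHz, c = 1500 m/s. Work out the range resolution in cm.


dR = c/(2*BW) = 1500 / (2 * 82.4e3) = 0.0091 m = 0.91 cm

0.91 cm


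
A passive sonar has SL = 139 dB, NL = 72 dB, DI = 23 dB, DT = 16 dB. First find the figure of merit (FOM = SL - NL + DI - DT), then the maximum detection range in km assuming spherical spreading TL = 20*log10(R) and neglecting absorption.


Step 1: FOM = SL - NL + DI - DT = 139 - 72 + 23 - 16 = 74 dB
Step 2: at max range FOM = TL = 20*log10(R), so R = 10^(74/20) = 5011.87 m = 5.01 km

5.01 km


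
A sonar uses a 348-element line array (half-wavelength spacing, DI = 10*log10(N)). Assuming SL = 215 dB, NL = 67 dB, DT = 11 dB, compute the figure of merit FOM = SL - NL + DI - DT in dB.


162.42 dB


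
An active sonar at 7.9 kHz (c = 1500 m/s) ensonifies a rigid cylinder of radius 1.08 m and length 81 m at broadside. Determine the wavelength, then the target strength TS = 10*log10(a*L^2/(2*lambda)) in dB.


Step 1: lambda = c/f = 1500/7900 = 0.18987 m
Step 2: TS = 10*log10(a*L^2/(2*lambda)) = 10*log10(1.08*81^2/(2*0.18987)) = 42.71

42.71 dB


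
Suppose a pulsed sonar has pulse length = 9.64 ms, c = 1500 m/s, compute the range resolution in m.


dR = c*tau/2 = 1500 * 9.64e-3 / 2 = 7.23

7.23 m


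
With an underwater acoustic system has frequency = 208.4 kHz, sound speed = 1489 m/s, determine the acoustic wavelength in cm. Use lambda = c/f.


lambda = c/f = 1489 / 208400 = 0.0071 m = 0.71 cm

0.71 cm


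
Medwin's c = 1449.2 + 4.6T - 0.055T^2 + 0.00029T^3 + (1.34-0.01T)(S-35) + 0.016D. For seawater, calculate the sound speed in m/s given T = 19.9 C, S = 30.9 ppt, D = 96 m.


c = 1449.2 + 4.6*19.9 - 0.055*19.9^2 + 0.00029*19.9^3 + (1.34 - 0.01*19.9)*(30.9 - 35) + 0.016*96 = 1518.1

1518.1 m/s


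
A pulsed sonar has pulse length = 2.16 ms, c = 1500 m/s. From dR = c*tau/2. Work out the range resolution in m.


dR = c*tau/2 = 1500 * 2.16e-3 / 2 = 1.62

1.62 m


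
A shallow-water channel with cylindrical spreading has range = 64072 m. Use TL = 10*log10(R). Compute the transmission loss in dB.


48.07 dB


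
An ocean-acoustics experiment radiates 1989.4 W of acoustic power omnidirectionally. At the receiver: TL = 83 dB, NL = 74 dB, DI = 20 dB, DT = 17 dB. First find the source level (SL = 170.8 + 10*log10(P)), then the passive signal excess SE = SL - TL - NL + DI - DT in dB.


Step 1: SL = 170.8 + 10*log10(1989.4) = 203.79 dB
Step 2: SE = SL - TL - NL + DI - DT = 203.79 - 83 - 74 + 20 - 17 = 49.79

49.79 dB


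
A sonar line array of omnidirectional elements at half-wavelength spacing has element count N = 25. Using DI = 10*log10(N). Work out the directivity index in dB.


13.98 dB


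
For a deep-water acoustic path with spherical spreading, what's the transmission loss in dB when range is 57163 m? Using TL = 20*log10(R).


95.14 dB


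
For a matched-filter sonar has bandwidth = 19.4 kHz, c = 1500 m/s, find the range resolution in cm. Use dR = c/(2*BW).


3.87 cm


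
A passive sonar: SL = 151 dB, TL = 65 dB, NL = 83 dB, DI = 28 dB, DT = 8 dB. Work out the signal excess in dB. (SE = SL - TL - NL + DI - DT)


SE = SL - TL - NL + DI - DT = 151 - 65 - 83 + 28 - 8 = 23

23 dB


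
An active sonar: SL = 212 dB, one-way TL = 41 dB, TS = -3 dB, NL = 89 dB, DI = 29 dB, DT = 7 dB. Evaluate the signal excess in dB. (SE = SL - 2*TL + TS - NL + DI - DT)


60 dB


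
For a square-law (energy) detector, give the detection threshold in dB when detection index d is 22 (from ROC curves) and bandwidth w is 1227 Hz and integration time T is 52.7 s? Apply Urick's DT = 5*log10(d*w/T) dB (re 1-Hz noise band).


13.55 dB


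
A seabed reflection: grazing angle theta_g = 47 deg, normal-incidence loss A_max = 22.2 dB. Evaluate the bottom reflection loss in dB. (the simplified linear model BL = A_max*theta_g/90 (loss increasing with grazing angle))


BL = A_max * theta_g / 90 = 22.2 * 47 / 90 = 11.59

11.59 dB


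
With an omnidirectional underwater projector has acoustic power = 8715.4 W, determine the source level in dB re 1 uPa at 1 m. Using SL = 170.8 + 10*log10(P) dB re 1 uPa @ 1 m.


SL = 170.8 + 10*log10(8715.4) = 170.8 + 39.4 = 210.2

210.2 dB


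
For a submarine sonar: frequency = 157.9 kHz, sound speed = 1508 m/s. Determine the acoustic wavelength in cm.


lambda = c/f = 1508 / 157900 = 0.0096 m = 0.96 cm

0.96 cm


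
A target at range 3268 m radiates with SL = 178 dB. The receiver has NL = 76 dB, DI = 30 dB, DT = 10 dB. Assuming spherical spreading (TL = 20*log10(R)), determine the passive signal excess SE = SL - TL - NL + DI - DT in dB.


51.71 dB


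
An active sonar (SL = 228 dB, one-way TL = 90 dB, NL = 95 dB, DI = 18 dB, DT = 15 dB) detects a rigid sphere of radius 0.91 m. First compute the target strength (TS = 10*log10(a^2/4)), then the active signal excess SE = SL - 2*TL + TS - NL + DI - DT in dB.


Step 1: TS = 10*log10(0.91^2/4) = -6.84 dB
Step 2: SE = SL - 2*TL + TS - NL + DI - DT = 228 - 2*90 + (-6.84) - 95 + 18 - 15 = -50.84

-50.84 dB


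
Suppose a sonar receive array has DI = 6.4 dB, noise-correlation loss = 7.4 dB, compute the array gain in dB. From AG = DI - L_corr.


-1.0 dB


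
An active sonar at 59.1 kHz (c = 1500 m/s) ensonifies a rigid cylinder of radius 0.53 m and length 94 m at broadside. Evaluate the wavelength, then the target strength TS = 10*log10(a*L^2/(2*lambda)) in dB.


Step 1: lambda = c/f = 1500/59100 = 0.02538 m
Step 2: TS = 10*log10(a*L^2/(2*lambda)) = 10*log10(0.53*94^2/(2*0.02538)) = 49.65

49.65 dB


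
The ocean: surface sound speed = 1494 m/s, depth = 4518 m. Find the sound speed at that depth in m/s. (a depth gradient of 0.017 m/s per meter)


1570.806 m/s


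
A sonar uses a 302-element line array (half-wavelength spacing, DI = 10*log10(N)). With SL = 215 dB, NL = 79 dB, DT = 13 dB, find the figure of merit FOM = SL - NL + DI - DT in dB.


147.8 dB


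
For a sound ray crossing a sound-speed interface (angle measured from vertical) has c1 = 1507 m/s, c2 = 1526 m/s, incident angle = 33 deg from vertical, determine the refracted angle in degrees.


sin(theta2) = (c2/c1)*sin(theta1) = (1526/1507)*sin(33 deg) = 0.55151
theta2 = arcsin(0.55151) = 33.47

33.47 deg


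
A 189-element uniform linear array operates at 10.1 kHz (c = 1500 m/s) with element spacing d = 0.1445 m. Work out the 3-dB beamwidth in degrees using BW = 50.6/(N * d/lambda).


Step 1: lambda = 1500/10100 = 0.14851 m
Step 2: d/lambda = 0.1445/0.14851 = 0.973
Step 3: BW = 50.6/(N * d/lambda) = 50.6/(189 * 0.973) = 0.28

0.28 deg


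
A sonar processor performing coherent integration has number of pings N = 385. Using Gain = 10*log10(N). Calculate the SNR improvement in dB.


Gain = 10*log10(385) = 25.85

25.85 dB


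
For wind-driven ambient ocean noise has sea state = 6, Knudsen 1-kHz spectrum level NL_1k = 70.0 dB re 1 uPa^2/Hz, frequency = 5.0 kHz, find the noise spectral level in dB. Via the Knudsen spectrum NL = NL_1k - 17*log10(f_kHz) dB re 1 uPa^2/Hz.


NL = NL_1k - 17*log10(f_kHz) = 70.0 - 17*log10(5.0) = 70.0 - (11.88) = 58.12

58.12 dB


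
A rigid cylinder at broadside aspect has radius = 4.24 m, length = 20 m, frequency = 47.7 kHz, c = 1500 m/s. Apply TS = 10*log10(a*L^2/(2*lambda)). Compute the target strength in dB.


44.31 dB


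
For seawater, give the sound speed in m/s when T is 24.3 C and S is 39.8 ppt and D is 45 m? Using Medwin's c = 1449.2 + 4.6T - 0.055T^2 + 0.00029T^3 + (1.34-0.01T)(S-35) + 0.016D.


1538.65 m/s


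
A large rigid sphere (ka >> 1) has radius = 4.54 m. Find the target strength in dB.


TS = 10*log10(4.54^2 / 4) = 10*log10(5.1529) = 7.12

7.12 dB


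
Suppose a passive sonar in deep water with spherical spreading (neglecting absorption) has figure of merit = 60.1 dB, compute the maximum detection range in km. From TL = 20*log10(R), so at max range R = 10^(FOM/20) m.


At max range FOM = TL, so 20*log10(R) = 60.1
R = 10^(60.1/20) = 1011.58 m = 1.01 km

1.01 km


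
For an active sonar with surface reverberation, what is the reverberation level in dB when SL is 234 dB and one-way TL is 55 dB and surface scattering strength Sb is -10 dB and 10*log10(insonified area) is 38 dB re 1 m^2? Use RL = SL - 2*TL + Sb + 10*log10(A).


RL = SL - 2*TL + Sb + 10*log10(A) = 234 - 2*55 + (-10) + 38 = 152

152 dB


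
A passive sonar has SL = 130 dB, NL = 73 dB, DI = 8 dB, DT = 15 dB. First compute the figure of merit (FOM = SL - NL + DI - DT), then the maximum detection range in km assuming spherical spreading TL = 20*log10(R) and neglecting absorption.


Step 1: FOM = SL - NL + DI - DT = 130 - 73 + 8 - 15 = 50 dB
Step 2: at max range FOM = TL = 20*log10(R), so R = 10^(50/20) = 316.23 m = 0.32 km

0.32 km


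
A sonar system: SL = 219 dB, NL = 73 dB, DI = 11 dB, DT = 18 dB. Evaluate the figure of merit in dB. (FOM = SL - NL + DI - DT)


139 dB


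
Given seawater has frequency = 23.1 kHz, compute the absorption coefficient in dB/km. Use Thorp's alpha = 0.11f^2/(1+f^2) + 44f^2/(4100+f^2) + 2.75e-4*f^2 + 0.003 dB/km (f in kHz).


5.327 dB/km


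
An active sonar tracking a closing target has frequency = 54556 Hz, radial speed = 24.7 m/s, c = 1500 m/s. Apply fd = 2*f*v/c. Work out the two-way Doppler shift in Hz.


1796.71 Hz


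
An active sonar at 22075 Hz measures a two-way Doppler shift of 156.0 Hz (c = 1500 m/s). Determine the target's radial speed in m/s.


5.3 m/s


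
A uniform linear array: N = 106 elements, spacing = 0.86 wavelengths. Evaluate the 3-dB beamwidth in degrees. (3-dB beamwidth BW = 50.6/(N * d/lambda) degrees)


0.56 deg


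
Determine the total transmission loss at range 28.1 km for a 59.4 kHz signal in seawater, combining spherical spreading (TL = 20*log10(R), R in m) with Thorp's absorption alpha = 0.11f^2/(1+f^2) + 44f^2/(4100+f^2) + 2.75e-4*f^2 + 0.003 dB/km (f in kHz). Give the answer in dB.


Step 1 (Thorp): alpha = 0.11*3528.36/(1+3528.36) + 44*3528.36/(4100+3528.36) + 2.75e-4*3528.36 + 0.003 = 21.4347 dB/km
Step 2: TL_spread = 20*log10(28100) = 88.97 dB
Step 3: TL_abs = alpha*R = 21.4347 * 28.1 = 602.32 dB
Step 4: TL_total = 88.97 + 602.32 = 691.29

691.29 dB


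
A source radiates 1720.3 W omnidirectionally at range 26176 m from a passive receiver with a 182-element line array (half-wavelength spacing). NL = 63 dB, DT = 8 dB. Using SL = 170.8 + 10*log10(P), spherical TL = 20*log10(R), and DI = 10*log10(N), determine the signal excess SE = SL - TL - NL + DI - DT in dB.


Step 1: SL = 170.8 + 10*log10(1720.3) = 203.16 dB
Step 2: TL = 20*log10(26176) = 88.36 dB
Step 3: DI = 10*log10(182) = 22.6 dB
Step 4: SE = SL - TL - NL + DI - DT = 203.16 - 88.36 - 63 + 22.6 - 8 = 66.4

66.4 dB


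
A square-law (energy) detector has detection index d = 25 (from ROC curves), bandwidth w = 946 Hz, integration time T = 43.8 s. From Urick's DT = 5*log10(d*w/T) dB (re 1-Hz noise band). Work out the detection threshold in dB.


DT = 5*log10(d*w/T) = 5*log10(25 * 946 / 43.8) = 5*log10(539.95) = 13.66

13.66 dB


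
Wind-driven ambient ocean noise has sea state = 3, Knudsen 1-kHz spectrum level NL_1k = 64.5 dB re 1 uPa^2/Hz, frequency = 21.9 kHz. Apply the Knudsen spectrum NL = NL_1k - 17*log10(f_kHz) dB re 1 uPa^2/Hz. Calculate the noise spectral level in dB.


41.71 dB


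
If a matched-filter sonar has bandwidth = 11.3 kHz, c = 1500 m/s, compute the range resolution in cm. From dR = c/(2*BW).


dR = c/(2*BW) = 1500 / (2 * 11.3e3) = 0.0664 m = 6.64 cm

6.64 cm


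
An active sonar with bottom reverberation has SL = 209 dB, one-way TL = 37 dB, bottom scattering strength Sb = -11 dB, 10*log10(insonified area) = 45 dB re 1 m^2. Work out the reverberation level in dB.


RL = SL - 2*TL + Sb + 10*log10(A) = 209 - 2*37 + (-11) + 45 = 169

169 dB


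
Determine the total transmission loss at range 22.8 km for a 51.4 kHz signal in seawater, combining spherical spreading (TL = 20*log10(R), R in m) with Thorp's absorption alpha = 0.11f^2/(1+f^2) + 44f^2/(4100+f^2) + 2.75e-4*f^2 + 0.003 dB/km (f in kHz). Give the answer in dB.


499.42 dB


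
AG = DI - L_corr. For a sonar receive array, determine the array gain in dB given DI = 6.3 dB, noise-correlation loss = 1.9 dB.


4.4 dB


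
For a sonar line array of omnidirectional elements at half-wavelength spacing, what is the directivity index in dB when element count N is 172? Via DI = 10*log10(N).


DI = 10*log10(172) = 22.36

22.36 dB


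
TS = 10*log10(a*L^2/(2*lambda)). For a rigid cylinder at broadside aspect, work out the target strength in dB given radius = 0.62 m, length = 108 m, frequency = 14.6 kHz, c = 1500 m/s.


45.46 dB


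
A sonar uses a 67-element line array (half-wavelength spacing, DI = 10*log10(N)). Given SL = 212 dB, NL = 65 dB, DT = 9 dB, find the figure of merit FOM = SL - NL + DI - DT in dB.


156.26 dB


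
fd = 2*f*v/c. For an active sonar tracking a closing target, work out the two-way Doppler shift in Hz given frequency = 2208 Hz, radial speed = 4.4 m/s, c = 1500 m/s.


12.95 Hz


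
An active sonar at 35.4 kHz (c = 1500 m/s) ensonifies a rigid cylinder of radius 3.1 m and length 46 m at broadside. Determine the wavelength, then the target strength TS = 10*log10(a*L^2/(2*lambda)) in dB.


Step 1: lambda = c/f = 1500/35400 = 0.04237 m
Step 2: TS = 10*log10(a*L^2/(2*lambda)) = 10*log10(3.1*46^2/(2*0.04237)) = 48.89

48.89 dB


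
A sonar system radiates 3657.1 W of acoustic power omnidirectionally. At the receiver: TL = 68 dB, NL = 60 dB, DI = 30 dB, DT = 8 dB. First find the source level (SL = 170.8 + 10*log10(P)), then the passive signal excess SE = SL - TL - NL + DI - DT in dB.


Step 1: SL = 170.8 + 10*log10(3657.1) = 206.43 dB
Step 2: SE = SL - TL - NL + DI - DT = 206.43 - 68 - 60 + 30 - 8 = 100.43

100.43 dB


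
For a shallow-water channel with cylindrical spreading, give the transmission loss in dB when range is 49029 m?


46.9 dB


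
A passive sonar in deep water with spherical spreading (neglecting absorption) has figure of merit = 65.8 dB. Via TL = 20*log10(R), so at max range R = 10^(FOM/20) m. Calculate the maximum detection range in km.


1.95 km


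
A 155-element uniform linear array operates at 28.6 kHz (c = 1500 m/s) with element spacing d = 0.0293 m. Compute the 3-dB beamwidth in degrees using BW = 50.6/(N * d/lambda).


Step 1: lambda = 1500/28600 = 0.05245 m
Step 2: d/lambda = 0.0293/0.05245 = 0.5586
Step 3: BW = 50.6/(N * d/lambda) = 50.6/(155 * 0.5586) = 0.58

0.58 deg


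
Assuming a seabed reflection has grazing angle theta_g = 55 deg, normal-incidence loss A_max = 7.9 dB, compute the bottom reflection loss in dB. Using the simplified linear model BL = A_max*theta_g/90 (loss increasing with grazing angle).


4.83 dB


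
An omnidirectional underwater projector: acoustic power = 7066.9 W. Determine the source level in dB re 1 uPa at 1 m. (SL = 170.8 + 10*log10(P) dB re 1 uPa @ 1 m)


209.29 dB


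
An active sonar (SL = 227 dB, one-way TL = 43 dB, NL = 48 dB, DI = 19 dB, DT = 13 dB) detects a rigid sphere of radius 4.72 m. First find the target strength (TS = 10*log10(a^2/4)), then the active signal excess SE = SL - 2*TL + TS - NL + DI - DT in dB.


Step 1: TS = 10*log10(4.72^2/4) = 7.46 dB
Step 2: SE = SL - 2*TL + TS - NL + DI - DT = 227 - 2*43 + (7.46) - 48 + 19 - 13 = 106.46

106.46 dB


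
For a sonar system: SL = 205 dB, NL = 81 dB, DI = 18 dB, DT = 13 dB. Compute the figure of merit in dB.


FOM = SL - NL + DI - DT = 205 - 81 + 18 - 13 = 129

129 dB


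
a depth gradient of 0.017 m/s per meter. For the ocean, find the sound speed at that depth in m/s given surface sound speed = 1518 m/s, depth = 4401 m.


1592.817 m/s


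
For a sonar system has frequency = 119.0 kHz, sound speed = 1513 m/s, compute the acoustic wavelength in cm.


lambda = c/f = 1513 / 119000 = 0.0127 m = 1.27 cm

1.27 cm


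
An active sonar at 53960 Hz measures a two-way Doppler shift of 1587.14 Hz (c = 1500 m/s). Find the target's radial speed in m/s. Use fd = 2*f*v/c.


From fd = 2*f*v/c, v = c*fd/(2*f) = 1500 * 1587.14 / (2*53960) = 22.06

22.06 m/s


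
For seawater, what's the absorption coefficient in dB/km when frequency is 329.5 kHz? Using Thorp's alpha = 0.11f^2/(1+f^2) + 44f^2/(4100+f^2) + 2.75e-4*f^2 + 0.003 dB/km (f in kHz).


f^2 = 108570.25
alpha = 0.11*108570.25/(1+108570.25) + 44*108570.25/(4100+108570.25) + 2.75e-4*108570.25 + 0.003 = 72.369

72.369 dB/km


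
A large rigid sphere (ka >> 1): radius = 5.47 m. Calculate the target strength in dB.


TS = 10*log10(5.47^2 / 4) = 10*log10(7.480225) = 8.74

8.74 dB


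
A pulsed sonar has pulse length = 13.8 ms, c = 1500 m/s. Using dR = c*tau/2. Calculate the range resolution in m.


dR = c*tau/2 = 1500 * 13.8e-3 / 2 = 10.35

10.35 m


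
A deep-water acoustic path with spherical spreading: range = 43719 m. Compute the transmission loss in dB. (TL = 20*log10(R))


92.81 dB


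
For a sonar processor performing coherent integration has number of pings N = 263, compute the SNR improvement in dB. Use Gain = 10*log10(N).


Gain = 10*log10(263) = 24.2

24.2 dB


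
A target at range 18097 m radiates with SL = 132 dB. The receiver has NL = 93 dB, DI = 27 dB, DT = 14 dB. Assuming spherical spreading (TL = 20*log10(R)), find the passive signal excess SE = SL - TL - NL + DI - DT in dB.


Step 1: TL = 20*log10(18097) = 85.15 dB
Step 2: SE = 132 - 85.15 - 93 + 27 - 14 = -33.15

-33.15 dB


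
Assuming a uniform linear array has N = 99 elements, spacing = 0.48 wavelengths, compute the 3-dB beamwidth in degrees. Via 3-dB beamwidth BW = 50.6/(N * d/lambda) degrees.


BW = 50.6 / (99 * 0.48) = 50.6 / 47.52 = 1.06

1.06 deg


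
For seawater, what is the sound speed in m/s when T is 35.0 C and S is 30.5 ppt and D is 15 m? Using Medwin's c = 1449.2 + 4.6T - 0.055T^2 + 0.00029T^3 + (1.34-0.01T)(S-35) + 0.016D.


c = 1449.2 + 4.6*35.0 - 0.055*35.0^2 + 0.00029*35.0^3 + (1.34 - 0.01*35.0)*(30.5 - 35) + 0.016*15 = 1551.04

1551.04 m/s


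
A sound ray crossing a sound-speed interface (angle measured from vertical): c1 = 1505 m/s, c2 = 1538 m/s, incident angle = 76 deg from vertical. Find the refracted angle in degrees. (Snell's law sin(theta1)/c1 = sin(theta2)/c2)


82.56 deg


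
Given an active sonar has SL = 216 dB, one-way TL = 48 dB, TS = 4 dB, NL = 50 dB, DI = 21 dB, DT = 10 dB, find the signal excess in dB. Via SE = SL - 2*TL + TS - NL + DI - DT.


SE = SL - 2*TL + TS - NL + DI - DT = 216 - 2*48 + (4) - 50 + 21 - 10 = 85

85 dB


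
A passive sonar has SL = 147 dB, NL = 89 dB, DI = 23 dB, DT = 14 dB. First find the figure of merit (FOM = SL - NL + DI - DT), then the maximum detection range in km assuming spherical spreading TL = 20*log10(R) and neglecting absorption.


Step 1: FOM = SL - NL + DI - DT = 147 - 89 + 23 - 14 = 67 dB
Step 2: at max range FOM = TL = 20*log10(R), so R = 10^(67/20) = 2238.72 m = 2.24 km

2.24 km


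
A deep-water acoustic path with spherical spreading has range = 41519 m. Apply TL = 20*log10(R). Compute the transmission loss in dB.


92.36 dB


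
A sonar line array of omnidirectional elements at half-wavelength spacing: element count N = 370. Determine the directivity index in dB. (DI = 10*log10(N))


DI = 10*log10(370) = 25.68

25.68 dB


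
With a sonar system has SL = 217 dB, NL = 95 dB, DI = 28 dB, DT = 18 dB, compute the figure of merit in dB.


FOM = SL - NL + DI - DT = 217 - 95 + 28 - 18 = 132

132 dB


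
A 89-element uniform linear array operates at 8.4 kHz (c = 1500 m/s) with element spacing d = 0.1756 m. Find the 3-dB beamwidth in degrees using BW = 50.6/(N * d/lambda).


0.58 deg


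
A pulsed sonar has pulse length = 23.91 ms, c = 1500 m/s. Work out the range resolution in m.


17.9325 m


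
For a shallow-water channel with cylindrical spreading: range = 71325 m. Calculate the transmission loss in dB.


TL = 10*log10(71325) = 48.53

48.53 dB


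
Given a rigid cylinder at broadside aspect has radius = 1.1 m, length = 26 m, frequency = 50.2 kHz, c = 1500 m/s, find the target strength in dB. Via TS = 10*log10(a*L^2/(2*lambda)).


lambda = 1500/50200 = 0.02988 m
TS = 10*log10(1.1*26^2/(2*0.02988)) = 40.95

40.95 dB


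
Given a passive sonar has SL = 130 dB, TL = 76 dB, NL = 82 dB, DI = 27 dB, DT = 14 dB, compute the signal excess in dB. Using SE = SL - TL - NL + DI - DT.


SE = SL - TL - NL + DI - DT = 130 - 76 - 82 + 27 - 14 = -15

-15 dB


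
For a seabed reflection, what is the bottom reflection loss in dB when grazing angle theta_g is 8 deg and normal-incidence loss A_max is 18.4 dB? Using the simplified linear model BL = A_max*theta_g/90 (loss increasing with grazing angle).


BL = A_max * theta_g / 90 = 18.4 * 8 / 90 = 1.64

1.64 dB


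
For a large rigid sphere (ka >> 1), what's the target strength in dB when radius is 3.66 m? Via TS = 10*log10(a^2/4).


TS = 10*log10(3.66^2 / 4) = 10*log10(3.3489) = 5.25

5.25 dB


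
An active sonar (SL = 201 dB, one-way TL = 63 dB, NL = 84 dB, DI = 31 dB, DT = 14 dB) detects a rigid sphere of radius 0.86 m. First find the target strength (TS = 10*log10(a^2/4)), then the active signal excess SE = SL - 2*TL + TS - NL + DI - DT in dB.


Step 1: TS = 10*log10(0.86^2/4) = -7.33 dB
Step 2: SE = SL - 2*TL + TS - NL + DI - DT = 201 - 2*63 + (-7.33) - 84 + 31 - 14 = 0.67

0.67 dB


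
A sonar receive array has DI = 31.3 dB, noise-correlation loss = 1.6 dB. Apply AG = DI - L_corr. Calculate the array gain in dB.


AG = DI - L_corr = 31.3 - 1.6 = 29.7

29.7 dB


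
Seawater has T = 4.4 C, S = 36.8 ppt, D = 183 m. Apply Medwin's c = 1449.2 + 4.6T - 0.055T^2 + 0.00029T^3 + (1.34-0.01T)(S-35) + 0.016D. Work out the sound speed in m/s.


c = 1449.2 + 4.6*4.4 - 0.055*4.4^2 + 0.00029*4.4^3 + (1.34 - 0.01*4.4)*(36.8 - 35) + 0.016*183 = 1473.66

1473.66 m/s


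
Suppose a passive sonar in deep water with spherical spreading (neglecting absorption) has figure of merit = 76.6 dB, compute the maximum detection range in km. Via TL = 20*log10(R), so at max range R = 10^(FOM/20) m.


At max range FOM = TL, so 20*log10(R) = 76.6
R = 10^(76.6/20) = 6760.83 m = 6.76 km

6.76 km


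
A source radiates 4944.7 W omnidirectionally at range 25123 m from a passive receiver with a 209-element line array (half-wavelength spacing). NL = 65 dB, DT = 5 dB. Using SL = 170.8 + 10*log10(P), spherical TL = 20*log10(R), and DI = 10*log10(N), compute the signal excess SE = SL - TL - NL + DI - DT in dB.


72.94 dB


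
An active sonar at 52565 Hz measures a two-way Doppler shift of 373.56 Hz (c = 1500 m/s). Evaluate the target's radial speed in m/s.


5.33 m/s


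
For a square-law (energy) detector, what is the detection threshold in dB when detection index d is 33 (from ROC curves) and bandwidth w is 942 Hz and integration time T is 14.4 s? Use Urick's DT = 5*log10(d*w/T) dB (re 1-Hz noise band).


16.67 dB


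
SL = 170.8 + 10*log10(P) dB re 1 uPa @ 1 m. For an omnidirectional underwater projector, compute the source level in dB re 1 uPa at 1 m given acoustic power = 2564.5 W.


SL = 170.8 + 10*log10(2564.5) = 170.8 + 34.09 = 204.89

204.89 dB


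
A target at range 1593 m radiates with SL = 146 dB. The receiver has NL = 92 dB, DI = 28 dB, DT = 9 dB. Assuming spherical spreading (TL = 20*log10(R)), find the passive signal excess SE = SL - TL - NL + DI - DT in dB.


8.96 dB


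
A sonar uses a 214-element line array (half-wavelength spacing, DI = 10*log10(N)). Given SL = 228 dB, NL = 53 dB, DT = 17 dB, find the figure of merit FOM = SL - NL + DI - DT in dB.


Step 1: DI = 10*log10(214) = 23.3 dB
Step 2: FOM = SL - NL + DI - DT = 228 - 53 + 23.3 - 17 = 181.3

181.3 dB


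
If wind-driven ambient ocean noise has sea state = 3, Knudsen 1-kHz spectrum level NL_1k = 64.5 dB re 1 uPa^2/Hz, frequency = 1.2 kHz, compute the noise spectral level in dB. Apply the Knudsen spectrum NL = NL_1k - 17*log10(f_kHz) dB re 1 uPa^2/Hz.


63.15 dB


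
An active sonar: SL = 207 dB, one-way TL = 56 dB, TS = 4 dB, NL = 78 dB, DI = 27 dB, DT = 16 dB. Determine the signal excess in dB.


SE = SL - 2*TL + TS - NL + DI - DT = 207 - 2*56 + (4) - 78 + 27 - 16 = 32

32 dB


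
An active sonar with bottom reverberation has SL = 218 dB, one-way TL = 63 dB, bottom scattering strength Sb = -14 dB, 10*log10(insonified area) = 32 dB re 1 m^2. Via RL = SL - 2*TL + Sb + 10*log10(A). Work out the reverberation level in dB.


110 dB


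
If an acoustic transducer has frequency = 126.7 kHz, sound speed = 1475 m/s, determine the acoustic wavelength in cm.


lambda = c/f = 1475 / 126700 = 0.0116 m = 1.16 cm

1.16 cm


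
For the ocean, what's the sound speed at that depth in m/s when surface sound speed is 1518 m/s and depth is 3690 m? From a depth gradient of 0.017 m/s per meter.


c = 1518 + 0.017 * 3690 = 1580.73

1580.73 m/s


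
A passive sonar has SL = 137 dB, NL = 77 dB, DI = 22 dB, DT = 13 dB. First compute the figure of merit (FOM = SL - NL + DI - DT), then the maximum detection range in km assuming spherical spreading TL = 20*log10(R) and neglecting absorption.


Step 1: FOM = SL - NL + DI - DT = 137 - 77 + 22 - 13 = 69 dB
Step 2: at max range FOM = TL = 20*log10(R), so R = 10^(69/20) = 2818.38 m = 2.82 km

2.82 km


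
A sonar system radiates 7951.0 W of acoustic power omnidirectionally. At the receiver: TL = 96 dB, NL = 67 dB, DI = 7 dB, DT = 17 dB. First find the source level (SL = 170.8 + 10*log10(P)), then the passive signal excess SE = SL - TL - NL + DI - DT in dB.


Step 1: SL = 170.8 + 10*log10(7951.0) = 209.8 dB
Step 2: SE = SL - TL - NL + DI - DT = 209.8 - 96 - 67 + 7 - 17 = 36.8

36.8 dB


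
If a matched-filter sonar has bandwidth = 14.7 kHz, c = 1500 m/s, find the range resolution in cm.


5.1 cm


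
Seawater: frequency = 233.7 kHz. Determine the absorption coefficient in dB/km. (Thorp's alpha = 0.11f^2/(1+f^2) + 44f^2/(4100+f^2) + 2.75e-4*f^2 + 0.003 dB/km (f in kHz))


f^2 = 54615.69
alpha = 0.11*54615.69/(1+54615.69) + 44*54615.69/(4100+54615.69) + 2.75e-4*54615.69 + 0.003 = 56.06

56.06 dB/km


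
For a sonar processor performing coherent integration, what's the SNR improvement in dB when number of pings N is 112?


Gain = 10*log10(112) = 20.49

20.49 dB


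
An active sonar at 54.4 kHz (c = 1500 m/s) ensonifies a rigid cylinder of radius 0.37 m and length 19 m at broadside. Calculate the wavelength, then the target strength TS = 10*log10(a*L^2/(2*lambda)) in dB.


Step 1: lambda = c/f = 1500/54400 = 0.02757 m
Step 2: TS = 10*log10(a*L^2/(2*lambda)) = 10*log10(0.37*19^2/(2*0.02757)) = 33.84

33.84 dB


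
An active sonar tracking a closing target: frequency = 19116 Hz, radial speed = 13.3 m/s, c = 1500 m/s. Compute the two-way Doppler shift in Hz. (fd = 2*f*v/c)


338.99 Hz


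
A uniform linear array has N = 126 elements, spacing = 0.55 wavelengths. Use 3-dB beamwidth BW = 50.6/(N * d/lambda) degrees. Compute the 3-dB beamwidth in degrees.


0.73 deg


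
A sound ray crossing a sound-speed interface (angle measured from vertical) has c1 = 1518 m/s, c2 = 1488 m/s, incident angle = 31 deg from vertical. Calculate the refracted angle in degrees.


sin(theta2) = (c2/c1)*sin(theta1) = (1488/1518)*sin(31 deg) = 0.50486
theta2 = arcsin(0.50486) = 30.32

30.32 deg


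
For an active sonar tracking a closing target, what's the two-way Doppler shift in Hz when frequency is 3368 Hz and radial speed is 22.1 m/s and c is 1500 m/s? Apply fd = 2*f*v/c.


fd = 2*f*v/c = 2 * 3368 * 22.1 / 1500 = 99.24

99.24 Hz


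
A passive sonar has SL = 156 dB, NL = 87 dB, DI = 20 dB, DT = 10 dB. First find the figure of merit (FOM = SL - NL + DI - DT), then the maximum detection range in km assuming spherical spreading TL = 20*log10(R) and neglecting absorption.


Step 1: FOM = SL - NL + DI - DT = 156 - 87 + 20 - 10 = 79 dB
Step 2: at max range FOM = TL = 20*log10(R), so R = 10^(79/20) = 8912.51 m = 8.91 km

8.91 km


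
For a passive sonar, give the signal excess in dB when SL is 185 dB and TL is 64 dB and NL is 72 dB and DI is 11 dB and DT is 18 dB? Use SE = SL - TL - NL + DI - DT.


42 dB


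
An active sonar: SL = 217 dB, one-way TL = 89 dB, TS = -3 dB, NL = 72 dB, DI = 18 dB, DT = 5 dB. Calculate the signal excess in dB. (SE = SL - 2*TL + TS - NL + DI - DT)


-23 dB


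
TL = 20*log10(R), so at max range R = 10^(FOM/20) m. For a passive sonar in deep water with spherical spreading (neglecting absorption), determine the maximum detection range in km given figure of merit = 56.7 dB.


0.68 km


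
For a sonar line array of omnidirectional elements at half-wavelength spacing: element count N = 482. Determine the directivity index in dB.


26.83 dB


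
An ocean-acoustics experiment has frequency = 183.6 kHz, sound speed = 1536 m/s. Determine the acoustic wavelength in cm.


0.84 cm


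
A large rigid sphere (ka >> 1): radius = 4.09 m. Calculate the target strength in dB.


TS = 10*log10(4.09^2 / 4) = 10*log10(4.182025) = 6.21

6.21 dB


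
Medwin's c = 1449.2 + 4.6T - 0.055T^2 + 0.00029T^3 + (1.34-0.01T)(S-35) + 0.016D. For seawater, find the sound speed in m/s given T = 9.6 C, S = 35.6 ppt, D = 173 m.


c = 1449.2 + 4.6*9.6 - 0.055*9.6^2 + 0.00029*9.6^3 + (1.34 - 0.01*9.6)*(35.6 - 35) + 0.016*173 = 1492.06

1492.06 m/s


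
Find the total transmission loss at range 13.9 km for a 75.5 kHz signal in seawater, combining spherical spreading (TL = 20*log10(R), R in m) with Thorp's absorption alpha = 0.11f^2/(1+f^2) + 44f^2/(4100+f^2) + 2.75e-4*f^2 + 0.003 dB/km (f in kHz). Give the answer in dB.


Step 1 (Thorp): alpha = 0.11*5700.25/(1+5700.25) + 44*5700.25/(4100+5700.25) + 2.75e-4*5700.25 + 0.003 = 27.2729 dB/km
Step 2: TL_spread = 20*log10(13900) = 82.86 dB
Step 3: TL_abs = alpha*R = 27.2729 * 13.9 = 379.09 dB
Step 4: TL_total = 82.86 + 379.09 = 461.95

461.95 dB


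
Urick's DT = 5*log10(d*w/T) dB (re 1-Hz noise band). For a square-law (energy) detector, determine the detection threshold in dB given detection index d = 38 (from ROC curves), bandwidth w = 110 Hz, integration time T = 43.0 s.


9.94 dB


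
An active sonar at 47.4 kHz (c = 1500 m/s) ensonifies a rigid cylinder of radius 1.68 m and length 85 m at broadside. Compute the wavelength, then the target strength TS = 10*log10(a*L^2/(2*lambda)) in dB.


Step 1: lambda = c/f = 1500/47400 = 0.03165 m
Step 2: TS = 10*log10(a*L^2/(2*lambda)) = 10*log10(1.68*85^2/(2*0.03165)) = 52.83

52.83 dB


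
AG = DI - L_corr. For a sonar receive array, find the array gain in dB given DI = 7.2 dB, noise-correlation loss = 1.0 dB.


AG = DI - L_corr = 7.2 - 1.0 = 6.2

6.2 dB


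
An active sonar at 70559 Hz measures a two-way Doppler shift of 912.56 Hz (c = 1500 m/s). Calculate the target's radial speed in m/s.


From fd = 2*f*v/c, v = c*fd/(2*f) = 1500 * 912.56 / (2*70559) = 9.7

9.7 m/s


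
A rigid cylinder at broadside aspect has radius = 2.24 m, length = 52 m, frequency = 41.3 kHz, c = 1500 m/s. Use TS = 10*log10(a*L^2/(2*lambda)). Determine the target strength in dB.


lambda = 1500/41300 = 0.03632 m
TS = 10*log10(2.24*52^2/(2*0.03632)) = 49.21

49.21 dB


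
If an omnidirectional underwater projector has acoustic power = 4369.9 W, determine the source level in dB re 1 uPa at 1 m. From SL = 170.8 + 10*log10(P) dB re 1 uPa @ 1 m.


SL = 170.8 + 10*log10(4369.9) = 170.8 + 36.4 = 207.2

207.2 dB


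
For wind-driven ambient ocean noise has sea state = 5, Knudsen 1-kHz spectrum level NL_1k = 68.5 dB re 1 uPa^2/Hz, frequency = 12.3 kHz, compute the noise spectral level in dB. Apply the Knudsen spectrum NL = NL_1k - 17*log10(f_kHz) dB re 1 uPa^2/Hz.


49.97 dB


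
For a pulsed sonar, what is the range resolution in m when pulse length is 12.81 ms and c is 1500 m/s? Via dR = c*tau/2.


dR = c*tau/2 = 1500 * 12.81e-3 / 2 = 9.6075

9.6075 m


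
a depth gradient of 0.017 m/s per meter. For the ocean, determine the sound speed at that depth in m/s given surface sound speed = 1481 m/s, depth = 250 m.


c = 1481 + 0.017 * 250 = 1485.25

1485.25 m/s


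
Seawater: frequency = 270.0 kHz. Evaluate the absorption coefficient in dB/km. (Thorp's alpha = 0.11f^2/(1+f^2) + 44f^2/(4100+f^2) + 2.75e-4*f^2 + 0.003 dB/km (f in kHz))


f^2 = 72900.0
alpha = 0.11*72900.0/(1+72900.0) + 44*72900.0/(4100+72900.0) + 2.75e-4*72900.0 + 0.003 = 61.818

61.818 dB/km


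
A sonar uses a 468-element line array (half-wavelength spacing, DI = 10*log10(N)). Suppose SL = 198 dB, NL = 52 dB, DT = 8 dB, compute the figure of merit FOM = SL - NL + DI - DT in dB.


164.7 dB


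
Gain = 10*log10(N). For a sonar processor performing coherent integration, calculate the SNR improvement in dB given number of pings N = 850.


Gain = 10*log10(850) = 29.29

29.29 dB


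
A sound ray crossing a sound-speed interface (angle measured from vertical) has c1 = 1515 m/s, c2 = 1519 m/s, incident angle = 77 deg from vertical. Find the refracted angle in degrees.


sin(theta2) = (c2/c1)*sin(theta1) = (1519/1515)*sin(77 deg) = 0.97694
theta2 = arcsin(0.97694) = 77.67

77.67 deg


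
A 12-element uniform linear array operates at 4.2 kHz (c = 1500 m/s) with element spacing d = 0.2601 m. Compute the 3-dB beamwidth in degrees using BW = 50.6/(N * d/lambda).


Step 1: lambda = 1500/4200 = 0.35714 m
Step 2: d/lambda = 0.2601/0.35714 = 0.7283
Step 3: BW = 50.6/(N * d/lambda) = 50.6/(12 * 0.7283) = 5.79

5.79 deg


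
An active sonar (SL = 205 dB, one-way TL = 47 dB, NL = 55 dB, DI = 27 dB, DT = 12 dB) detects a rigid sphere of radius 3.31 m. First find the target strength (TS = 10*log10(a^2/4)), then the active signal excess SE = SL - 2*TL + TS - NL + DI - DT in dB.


Step 1: TS = 10*log10(3.31^2/4) = 4.38 dB
Step 2: SE = SL - 2*TL + TS - NL + DI - DT = 205 - 2*47 + (4.38) - 55 + 27 - 12 = 75.38

75.38 dB


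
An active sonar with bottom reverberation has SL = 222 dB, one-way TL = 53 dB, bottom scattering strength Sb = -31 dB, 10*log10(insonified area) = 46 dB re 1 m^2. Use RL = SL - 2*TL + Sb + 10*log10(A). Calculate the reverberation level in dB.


131 dB


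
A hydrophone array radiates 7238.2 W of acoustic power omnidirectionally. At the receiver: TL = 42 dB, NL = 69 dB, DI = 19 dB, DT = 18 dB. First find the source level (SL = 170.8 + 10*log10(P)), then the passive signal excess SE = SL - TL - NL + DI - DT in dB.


Step 1: SL = 170.8 + 10*log10(7238.2) = 209.4 dB
Step 2: SE = SL - TL - NL + DI - DT = 209.4 - 42 - 69 + 19 - 18 = 99.4

99.4 dB


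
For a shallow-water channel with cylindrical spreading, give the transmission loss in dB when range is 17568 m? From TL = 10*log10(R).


TL = 10*log10(17568) = 42.45

42.45 dB


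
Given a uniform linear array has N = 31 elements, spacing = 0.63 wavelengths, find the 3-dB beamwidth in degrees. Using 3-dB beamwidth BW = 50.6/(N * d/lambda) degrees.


BW = 50.6 / (31 * 0.63) = 50.6 / 19.53 = 2.59

2.59 deg


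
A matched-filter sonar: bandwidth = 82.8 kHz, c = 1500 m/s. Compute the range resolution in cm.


dR = c/(2*BW) = 1500 / (2 * 82.8e3) = 0.0091 m = 0.91 cm

0.91 cm


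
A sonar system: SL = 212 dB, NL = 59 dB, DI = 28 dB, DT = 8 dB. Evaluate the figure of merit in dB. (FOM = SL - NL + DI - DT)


FOM = SL - NL + DI - DT = 212 - 59 + 28 - 8 = 173

173 dB


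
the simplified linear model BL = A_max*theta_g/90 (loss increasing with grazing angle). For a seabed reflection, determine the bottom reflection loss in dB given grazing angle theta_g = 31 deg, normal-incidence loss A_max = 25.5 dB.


BL = A_max * theta_g / 90 = 25.5 * 31 / 90 = 8.78

8.78 dB


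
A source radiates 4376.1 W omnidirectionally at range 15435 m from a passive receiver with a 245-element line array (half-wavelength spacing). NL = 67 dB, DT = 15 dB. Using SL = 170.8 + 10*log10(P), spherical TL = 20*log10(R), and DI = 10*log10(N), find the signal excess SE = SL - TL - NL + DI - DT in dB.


Step 1: SL = 170.8 + 10*log10(4376.1) = 207.21 dB
Step 2: TL = 20*log10(15435) = 83.77 dB
Step 3: DI = 10*log10(245) = 23.89 dB
Step 4: SE = SL - TL - NL + DI - DT = 207.21 - 83.77 - 67 + 23.89 - 15 = 65.33

65.33 dB


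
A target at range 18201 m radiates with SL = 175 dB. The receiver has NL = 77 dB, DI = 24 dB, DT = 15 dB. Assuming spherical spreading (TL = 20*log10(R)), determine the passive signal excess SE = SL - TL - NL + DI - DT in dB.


21.8 dB


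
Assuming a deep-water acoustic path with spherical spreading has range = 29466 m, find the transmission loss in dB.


TL = 20*log10(29466) = 89.39

89.39 dB


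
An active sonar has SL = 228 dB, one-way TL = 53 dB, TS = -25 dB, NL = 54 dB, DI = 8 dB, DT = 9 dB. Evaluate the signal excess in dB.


SE = SL - 2*TL + TS - NL + DI - DT = 228 - 2*53 + (-25) - 54 + 8 - 9 = 42

42 dB


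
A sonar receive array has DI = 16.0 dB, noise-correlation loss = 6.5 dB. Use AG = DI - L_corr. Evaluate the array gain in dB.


AG = DI - L_corr = 16.0 - 6.5 = 9.5

9.5 dB


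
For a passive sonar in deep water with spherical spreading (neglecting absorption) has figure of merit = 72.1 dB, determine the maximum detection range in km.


4.03 km


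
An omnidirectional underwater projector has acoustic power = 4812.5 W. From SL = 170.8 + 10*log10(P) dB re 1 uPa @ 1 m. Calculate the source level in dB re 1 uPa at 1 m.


207.62 dB


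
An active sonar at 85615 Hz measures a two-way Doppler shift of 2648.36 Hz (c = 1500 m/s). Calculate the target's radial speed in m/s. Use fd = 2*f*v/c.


From fd = 2*f*v/c, v = c*fd/(2*f) = 1500 * 2648.36 / (2*85615) = 23.2

23.2 m/s


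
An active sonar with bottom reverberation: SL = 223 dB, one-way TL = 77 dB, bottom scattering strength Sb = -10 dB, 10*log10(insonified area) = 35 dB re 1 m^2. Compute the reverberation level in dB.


RL = SL - 2*TL + Sb + 10*log10(A) = 223 - 2*77 + (-10) + 35 = 94

94 dB


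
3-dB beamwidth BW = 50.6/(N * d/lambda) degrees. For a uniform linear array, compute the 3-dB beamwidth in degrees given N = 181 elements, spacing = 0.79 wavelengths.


0.35 deg


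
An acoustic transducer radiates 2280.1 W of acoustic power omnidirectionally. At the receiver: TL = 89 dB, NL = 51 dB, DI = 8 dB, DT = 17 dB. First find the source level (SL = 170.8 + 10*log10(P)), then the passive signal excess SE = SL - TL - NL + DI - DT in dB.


Step 1: SL = 170.8 + 10*log10(2280.1) = 204.38 dB
Step 2: SE = SL - TL - NL + DI - DT = 204.38 - 89 - 51 + 8 - 17 = 55.38

55.38 dB


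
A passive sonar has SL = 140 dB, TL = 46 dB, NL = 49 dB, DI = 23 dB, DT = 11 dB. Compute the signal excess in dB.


SE = SL - TL - NL + DI - DT = 140 - 46 - 49 + 23 - 11 = 57

57 dB


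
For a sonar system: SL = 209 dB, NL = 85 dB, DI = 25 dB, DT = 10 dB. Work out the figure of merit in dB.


FOM = SL - NL + DI - DT = 209 - 85 + 25 - 10 = 139

139 dB


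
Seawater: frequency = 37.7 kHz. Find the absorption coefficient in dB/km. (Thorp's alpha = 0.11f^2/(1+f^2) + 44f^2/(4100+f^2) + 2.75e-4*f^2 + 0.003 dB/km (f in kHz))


f^2 = 1421.29
alpha = 0.11*1421.29/(1+1421.29) + 44*1421.29/(4100+1421.29) + 2.75e-4*1421.29 + 0.003 = 11.83

11.83 dB/km


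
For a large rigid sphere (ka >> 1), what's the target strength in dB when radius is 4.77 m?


TS = 10*log10(4.77^2 / 4) = 10*log10(5.688225) = 7.55

7.55 dB


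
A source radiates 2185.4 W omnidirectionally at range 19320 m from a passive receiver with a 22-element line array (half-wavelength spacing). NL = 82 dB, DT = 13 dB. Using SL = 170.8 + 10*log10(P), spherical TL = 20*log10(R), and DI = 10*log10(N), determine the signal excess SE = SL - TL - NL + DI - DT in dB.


Step 1: SL = 170.8 + 10*log10(2185.4) = 204.2 dB
Step 2: TL = 20*log10(19320) = 85.72 dB
Step 3: DI = 10*log10(22) = 13.42 dB
Step 4: SE = SL - TL - NL + DI - DT = 204.2 - 85.72 - 82 + 13.42 - 13 = 36.9

36.9 dB
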